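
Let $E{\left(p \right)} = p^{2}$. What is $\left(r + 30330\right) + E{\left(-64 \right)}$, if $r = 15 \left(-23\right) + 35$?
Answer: $34116$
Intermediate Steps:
$r = -310$ ($r = -345 + 35 = -310$)
$\left(r + 30330\right) + E{\left(-64 \right)} = \left(-310 + 30330\right) + \left(-64\right)^{2} = 30020 + 4096 = 34116$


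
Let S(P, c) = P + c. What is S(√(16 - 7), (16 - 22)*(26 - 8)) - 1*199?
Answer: -304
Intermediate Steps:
S(√(16 - 7), (16 - 22)*(26 - 8)) - 1*199 = (√(16 - 7) + (16 - 22)*(26 - 8)) - 1*199 = (√9 - 6*18) - 199 = (3 - 108) - 199 = -105 - 199 = -304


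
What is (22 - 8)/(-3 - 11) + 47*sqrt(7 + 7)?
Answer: -1 + 47*sqrt(14) ≈ 174.86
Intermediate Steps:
(22 - 8)/(-3 - 11) + 47*sqrt(7 + 7) = 14/(-14) + 47*sqrt(14) = 14*(-1/14) + 47*sqrt(14) = -1 + 47*sqrt(14)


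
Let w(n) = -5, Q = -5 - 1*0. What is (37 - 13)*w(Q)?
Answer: -120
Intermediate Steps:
Q = -5 (Q = -5 + 0 = -5)
(37 - 13)*w(Q) = (37 - 13)*(-5) = 24*(-5) = -120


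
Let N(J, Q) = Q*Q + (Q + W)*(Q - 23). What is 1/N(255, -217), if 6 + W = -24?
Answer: 1/106369 ≈ 9.4012e-6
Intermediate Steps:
W = -30 (W = -6 - 24 = -30)
N(J, Q) = Q² + (-30 + Q)*(-23 + Q) (N(J, Q) = Q*Q + (Q - 30)*(Q - 23) = Q² + (-30 + Q)*(-23 + Q))
1/N(255, -217) = 1/(690 - 53*(-217) + 2*(-217)²) = 1/(690 + 11501 + 2*47089) = 1/(690 + 11501 + 94178) = 1/106369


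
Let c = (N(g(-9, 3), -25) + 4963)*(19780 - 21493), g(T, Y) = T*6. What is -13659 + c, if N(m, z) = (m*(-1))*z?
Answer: -6202728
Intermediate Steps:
g(T, Y) = 6*T
N(m, z) = -m*z (N(m, z) = (-m)*z = -m*z)
c = -6189069 (c = (-1*6*(-9)*(-25) + 4963)*(19780 - 21493) = (-1*(-54)*(-25) + 4963)*(-1713) = (-1350 + 4963)*(-1713) = 3613*(-1713) = -6189069)
-13659 + c = -13659 - 6189069 = -6202728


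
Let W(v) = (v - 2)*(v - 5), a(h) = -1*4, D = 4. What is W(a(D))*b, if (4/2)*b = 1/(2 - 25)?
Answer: -27/23 ≈ -1.1739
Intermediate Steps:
a(h) = -4
W(v) = (-5 + v)*(-2 + v) (W(v) = (-2 + v)*(-5 + v) = (-5 + v)*(-2 + v))
b = -1/46 (b = 1/(2*(2 - 25)) = (½)/(-23) = (½)*(-1/23) = -1/46 ≈ -0.021739)
W(a(D))*b = (10 + (-4)² - 7*(-4))*(-1/46) = (10 + 16 + 28)*(-1/46) = 54*(-1/46) = -27/23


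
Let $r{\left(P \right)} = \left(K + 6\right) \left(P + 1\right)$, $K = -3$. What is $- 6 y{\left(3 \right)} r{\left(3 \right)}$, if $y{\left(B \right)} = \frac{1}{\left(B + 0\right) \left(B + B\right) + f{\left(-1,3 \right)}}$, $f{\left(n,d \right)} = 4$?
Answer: $- \frac{36}{11} \approx -3.2727$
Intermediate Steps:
$r{\left(P \right)} = 3 + 3 P$ ($r{\left(P \right)} = \left(-3 + 6\right) \left(P + 1\right) = 3 \left(1 + P\right) = 3 + 3 P$)
$y{\left(B \right)} = \frac{1}{4 + 2 B^{2}}$ ($y{\left(B \right)} = \frac{1}{\left(B + 0\right) \left(B + B\right) + 4} = \frac{1}{B 2 B + 4} = \frac{1}{2 B^{2} + 4} = \frac{1}{4 + 2 B^{2}}$)
$- 6 y{\left(3 \right)} r{\left(3 \right)} = - 6 \frac{1}{2 \left(2 + 3^{2}\right)} \left(3 + 3 \cdot 3\right) = - 6 \frac{1}{2 \left(2 + 9\right)} \left(3 + 9\right) = - 6 \frac{1}{2 \cdot 11} \cdot 12 = - 6 \cdot \frac{1}{2} \cdot \frac{1}{11} \cdot 12 = \left(-6\right) \frac{1}{22} \cdot 12 = \left(- \frac{3}{11}\right) 12 = - \frac{36}{11}$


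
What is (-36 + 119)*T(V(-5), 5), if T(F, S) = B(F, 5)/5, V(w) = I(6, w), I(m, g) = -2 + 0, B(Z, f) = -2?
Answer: -166/5 ≈ -33.200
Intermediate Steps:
I(m, g) = -2
V(w) = -2
T(F, S) = -⅖ (T(F, S) = -2/5 = -2*⅕ = -⅖)
(-36 + 119)*T(V(-5), 5) = (-36 + 119)*(-⅖) = 83*(-⅖) = -166/5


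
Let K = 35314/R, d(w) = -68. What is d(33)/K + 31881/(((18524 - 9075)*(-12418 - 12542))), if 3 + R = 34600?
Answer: -92475654793579/1388117061760 ≈ -66.620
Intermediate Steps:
R = 34597 (R = -3 + 34600 = 34597)
K = 35314/34597 ≈ 1.0207
d(33)/K + 31881/(((18524 - 9075)*(-12418 - 12542))) = -68/35314/34597 + 31881/(((18524 - 9075)*(-12418 - 12542))) = -68*34597/35314 + 31881/((9449*(-24960))) = -1176298/17657 + 31881/(-235847040) = -1176298/17657 + 31881*(-1/235847040) = -1176298/17657 - 10627/78615680 = -92475654793579/1388117061760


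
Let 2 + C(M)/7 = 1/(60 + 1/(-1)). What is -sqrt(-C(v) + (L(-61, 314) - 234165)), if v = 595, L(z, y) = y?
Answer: -I*sqrt(813987010)/59 ≈ -483.57*I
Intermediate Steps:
C(M) = -819/59 (C(M) = -14 + 7/(60 + 1/(-1)) = -14 + 7/(60 - 1) = -14 + 7/59 = -819/59)
-sqrt(-C(v) + (L(-61, 314) - 234165)) = -sqrt(-1*(-819/59) + (314 - 234165)) = -sqrt(819/59 - 233851) = -sqrt(-13796390/59) = -I*sqrt(813987010)/59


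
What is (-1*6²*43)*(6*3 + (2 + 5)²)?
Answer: -103716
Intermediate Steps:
(-1*6²*43)*(6*3 + (2 + 5)²) = (-1*36*43)*(18 + 7²) = (-36*43)*(18 + 49) = -1548*67 = -103716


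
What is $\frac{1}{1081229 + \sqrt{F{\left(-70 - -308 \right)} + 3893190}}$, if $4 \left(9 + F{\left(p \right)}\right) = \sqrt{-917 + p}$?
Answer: $\frac{1}{1081229 + \sqrt{3893181 + \frac{i \sqrt{679}}{4}}} \approx 9.2319 \cdot 10^{-7} - 2.0 \cdot 10^{-15} i$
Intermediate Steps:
$F{\left(p \right)} = -9 + \frac{\sqrt{-917 + p}}{4}$
$\frac{1}{1081229 + \sqrt{F{\left(-70 - -308 \right)} + 3893190}} = \frac{1}{1081229 + \sqrt{\left(-9 + \frac{\sqrt{-917 - -238}}{4}\right) + 3893190}} = \frac{1}{1081229 + \sqrt{\left(-9 + \frac{\sqrt{-917 + \left(-70 + 308\right)}}{4}\right) + 3893190}} = \frac{1}{1081229 + \sqrt{\left(-9 + \frac{\sqrt{-917 + 238}}{4}\right) + 3893190}} = \frac{1}{1081229 + \sqrt{\left(-9 + \frac{\sqrt{-679}}{4}\right) + 3893190}} = \frac{1}{1081229 + \sqrt{\left(-9 + \frac{i \sqrt{679}}{4}\right) + 3893190}} = \frac{1}{1081229 + \sqrt{3893181 + \frac{i \sqrt{679}}{4}}}$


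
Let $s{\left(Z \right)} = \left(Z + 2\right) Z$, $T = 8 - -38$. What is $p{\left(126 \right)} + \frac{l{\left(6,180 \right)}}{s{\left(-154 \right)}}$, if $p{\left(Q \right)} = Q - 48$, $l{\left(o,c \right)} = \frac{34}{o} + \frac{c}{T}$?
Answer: $\frac{125982517}{1615152} \approx 78.0$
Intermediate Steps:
$T = 46$ ($T = 8 + 38 = 46$)
$l{\left(o,c \right)} = \frac{34}{o} + \frac{c}{46}$
$p{\left(Q \right)} = -48 + Q$
$s{\left(Z \right)} = Z \left(2 + Z\right)$ ($s{\left(Z \right)} = \left(2 + Z\right) Z = Z \left(2 + Z\right)$)
$p{\left(126 \right)} + \frac{l{\left(6,180 \right)}}{s{\left(-154 \right)}} = \left(-48 + 126\right) + \frac{\frac{34}{6} + \frac{1}{46} \cdot 180}{\left(-154\right) \left(2 - 154\right)} = 78 + \frac{34 \cdot \frac{1}{6} + \frac{90}{23}}{\left(-154\right) \left(-152\right)} = 78 + \frac{\frac{17}{3} + \frac{90}{23}}{23408} = 78 + \frac{661}{69} \cdot \frac{1}{23408} = 78 + \frac{661}{1615152} = \frac{125982517}{1615152}$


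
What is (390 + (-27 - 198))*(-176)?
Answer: -29040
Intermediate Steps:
(390 + (-27 - 198))*(-176) = (390 - 225)*(-176) = 165*(-176) = -29040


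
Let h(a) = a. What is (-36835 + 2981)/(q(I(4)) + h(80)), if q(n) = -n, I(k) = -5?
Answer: -33854/85 ≈ -398.28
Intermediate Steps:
(-36835 + 2981)/(q(I(4)) + h(80)) = (-36835 + 2981)/(-1*(-5) + 80) = -33854/(5 + 80) = -33854/85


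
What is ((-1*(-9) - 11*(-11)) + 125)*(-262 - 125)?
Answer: -98685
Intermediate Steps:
((-1*(-9) - 11*(-11)) + 125)*(-262 - 125) = ((9 + 121) + 125)*(-387) = (130 + 125)*(-387) = 255*(-387) = -98685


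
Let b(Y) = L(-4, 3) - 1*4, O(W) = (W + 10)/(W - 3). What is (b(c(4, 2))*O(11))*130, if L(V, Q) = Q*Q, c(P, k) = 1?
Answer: 6825/4 ≈ 1706.3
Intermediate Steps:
L(V, Q) = Q²
O(W) = (10 + W)/(-3 + W)
b(Y) = 5 (b(Y) = 3² - 1*4 = 9 - 4 = 5)
(b(c(4, 2))*O(11))*130 = (5*((10 + 11)/(-3 + 11)))*130 = (5*(21/8))*130 = (105/8)*130 = 6825/4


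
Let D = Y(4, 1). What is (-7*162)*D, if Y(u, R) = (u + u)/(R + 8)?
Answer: -1008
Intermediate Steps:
Y(u, R) = 2*u/(8 + R) (Y(u, R) = (2*u)/(8 + R) = 2*u/(8 + R))
D = 8/9 (D = 2*4/(8 + 1) = 2*4/9 = 2*4*(⅑) = 8/9 ≈ 0.88889)
(-7*162)*D = -7*162*(8/9) = -1134*8/9 = -1008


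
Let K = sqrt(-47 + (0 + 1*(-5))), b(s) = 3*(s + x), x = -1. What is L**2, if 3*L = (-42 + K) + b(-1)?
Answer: 2252/9 - 64*I*sqrt(13)/3 ≈ 250.22 - 76.918*I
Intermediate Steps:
b(s) = -3 + 3*s (b(s) = 3*(s - 1) = 3*(-1 + s) = -3 + 3*s)
K = 2*I*sqrt(13) (K = sqrt(-47 + (0 - 5)) = sqrt(-47 - 5) = sqrt(-52) = 2*I*sqrt(13) ≈ 7.2111*I)
L = -16 + 2*I*sqrt(13)/3 (L = ((-42 + 2*I*sqrt(13)) + (-3 + 3*(-1)))/3 = ((-42 + 2*I*sqrt(13)) + (-3 - 3))/3 = ((-42 + 2*I*sqrt(13)) - 6)/3 = (-48 + 2*I*sqrt(13))/3 = -16 + 2*I*sqrt(13)/3 ≈ -16.0 + 2.4037*I)
L**2 = (-16 + 2*I*sqrt(13)/3)**2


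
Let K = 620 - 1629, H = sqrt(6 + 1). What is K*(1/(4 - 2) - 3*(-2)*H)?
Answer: -1009/2 - 6054*sqrt(7) ≈ -16522.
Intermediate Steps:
H = sqrt(7) ≈ 2.6458
K = -1009
K*(1/(4 - 2) - 3*(-2)*H) = -1009*(1/(4 - 2) - 3*(-2)*sqrt(7)) = -1009*(1/2 - (-6)*sqrt(7)) = -1009*(1/2 + 6*sqrt(7)) = -1009/2 - 6054*sqrt(7)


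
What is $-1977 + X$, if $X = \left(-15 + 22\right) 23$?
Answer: $-1816$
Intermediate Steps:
$X = 161$ ($X = 7 \cdot 23 = 161$)
$-1977 + X = -1977 + 161 = -1816$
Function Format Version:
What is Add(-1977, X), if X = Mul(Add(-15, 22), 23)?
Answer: -1816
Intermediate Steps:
X = 161 (X = Mul(7, 23) = 161)
Add(-1977, X) = Add(-1977, 161) = -1816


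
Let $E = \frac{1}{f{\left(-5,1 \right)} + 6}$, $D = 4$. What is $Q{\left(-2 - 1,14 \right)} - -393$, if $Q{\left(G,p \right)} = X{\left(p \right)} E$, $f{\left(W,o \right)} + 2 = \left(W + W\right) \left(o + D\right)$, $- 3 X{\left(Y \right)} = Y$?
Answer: $\frac{27124}{69} \approx 393.1$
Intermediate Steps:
$X{\left(Y \right)} = - \frac{Y}{3}$
$f{\left(W,o \right)} = -2 + 2 W \left(4 + o\right)$ ($f{\left(W,o \right)} = -2 + \left(W + W\right) \left(o + 4\right) = -2 + 2 W \left(4 + o\right)$)
$E = - \frac{1}{46}$ ($E = \frac{1}{\left(-2 + 8 \left(-5\right) + 2 \left(-5\right) 1\right) + 6} = \frac{1}{\left(-2 - 40 - 10\right) + 6} = \frac{1}{-52 + 6} = \frac{1}{-46} = - \frac{1}{46} \approx -0.021739$)
$Q{\left(G,p \right)} = \frac{p}{138}$ ($Q{\left(G,p \right)} = - \frac{p}{3} \left(- \frac{1}{46}\right) = \frac{p}{138}$)
$Q{\left(-2 - 1,14 \right)} - -393 = \frac{1}{138} \cdot 14 - -393 = \frac{7}{69} + 393 = \frac{27124}{69}$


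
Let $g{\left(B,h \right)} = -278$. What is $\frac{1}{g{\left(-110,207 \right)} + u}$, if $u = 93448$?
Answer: $\frac{1}{93170} \approx 1.0733 \cdot 10^{-5}$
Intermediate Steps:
$\frac{1}{g{\left(-110,207 \right)} + u} = \frac{1}{-278 + 93448} = \frac{1}{93170}$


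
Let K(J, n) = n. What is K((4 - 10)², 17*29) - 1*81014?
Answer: -80521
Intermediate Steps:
K((4 - 10)², 17*29) - 1*81014 = 17*29 - 1*81014 = 493 - 81014 = -80521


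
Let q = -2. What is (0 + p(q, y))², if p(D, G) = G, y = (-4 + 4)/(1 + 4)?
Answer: 0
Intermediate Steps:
y = 0 (y = 0/5 = 0*(⅕) = 0)
(0 + p(q, y))² = (0 + 0)² = 0² = 0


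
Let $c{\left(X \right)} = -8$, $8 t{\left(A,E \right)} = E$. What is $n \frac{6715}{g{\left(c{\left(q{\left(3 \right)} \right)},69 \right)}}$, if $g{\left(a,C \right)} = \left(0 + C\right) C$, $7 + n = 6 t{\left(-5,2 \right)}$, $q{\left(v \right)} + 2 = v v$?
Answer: $- \frac{73865}{9522} \approx -7.7573$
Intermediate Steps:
$t{\left(A,E \right)} = \frac{E}{8}$
$q{\left(v \right)} = -2 + v^{2}$ ($q{\left(v \right)} = -2 + v v = -2 + v^{2}$)
$n = - \frac{11}{2}$ ($n = -7 + 6 \cdot \frac{1}{8} \cdot 2 = -7 + 6 \cdot \frac{1}{4} = -7 + \frac{3}{2} = - \frac{11}{2} \approx -5.5$)
$g{\left(a,C \right)} = C^{2}$ ($g{\left(a,C \right)} = C C = C^{2}$)
$n \frac{6715}{g{\left(c{\left(q{\left(3 \right)} \right)},69 \right)}} = - \frac{11 \frac{6715}{69^{2}}}{2} = - \frac{11 \cdot \frac{6715}{4761}}{2} = - \frac{11 \cdot 6715 \cdot \frac{1}{4761}}{2} = \left(- \frac{11}{2}\right) \frac{6715}{4761} = - \frac{73865}{9522}$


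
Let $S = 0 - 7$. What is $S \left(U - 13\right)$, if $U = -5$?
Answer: $126$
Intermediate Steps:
$S = -7$
$S \left(U - 13\right) = - 7 \left(-5 - 13\right) = \left(-7\right) \left(-18\right) = 126$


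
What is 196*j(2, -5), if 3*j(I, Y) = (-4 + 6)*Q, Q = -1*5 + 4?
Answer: -392/3 ≈ -130.67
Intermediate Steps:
Q = -1 (Q = -5 + 4 = -1)
j(I, Y) = -⅔ (j(I, Y) = ((-4 + 6)*(-1))/3 = (2*(-1))/3 = (⅓)*(-2) = -⅔)
196*j(2, -5) = 196*(-⅔) = -392/3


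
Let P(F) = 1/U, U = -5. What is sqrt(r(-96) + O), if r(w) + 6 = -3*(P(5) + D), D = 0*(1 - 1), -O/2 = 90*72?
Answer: 147*I*sqrt(15)/5 ≈ 113.87*I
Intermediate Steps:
O = -12960 (O = -180*72 = -2*6480 = -12960)
P(F) = -1/5 (P(F) = 1/(-5) = 1*(-1/5) = -1/5)
D = 0 (D = 0*0 = 0)
r(w) = -27/5 (r(w) = -6 - 3*(-1/5 + 0) = -6 - 3*(-1/5) = -6 + 3/5 = -27/5)
sqrt(r(-96) + O) = sqrt(-27/5 - 12960) = sqrt(-64827/5) = 147*I*sqrt(15)/5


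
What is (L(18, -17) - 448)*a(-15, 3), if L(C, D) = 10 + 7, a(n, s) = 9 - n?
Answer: -10344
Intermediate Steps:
L(C, D) = 17
(L(18, -17) - 448)*a(-15, 3) = (17 - 448)*(9 - 1*(-15)) = -431*(9 + 15) = -431*24 = -10344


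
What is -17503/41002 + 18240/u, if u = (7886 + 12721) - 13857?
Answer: 20991041/9225450 ≈ 2.2753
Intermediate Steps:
u = 6750 (u = 20607 - 13857 = 6750)
-17503/41002 + 18240/u = -17503/41002 + 18240/6750 = -17503*1/41002 + 18240*(1/6750) = -17503/41002 + 608/225 = 20991041/9225450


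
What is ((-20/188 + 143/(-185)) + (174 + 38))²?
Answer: 3369772461636/75603025 ≈ 44572.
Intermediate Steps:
((-20/188 + 143/(-185)) + (174 + 38))² = ((-20*1/188 + 143*(-1/185)) + 212)² = ((-5/47 - 143/185) + 212)² = (-7646/8695 + 212)² = (1835694/8695)² = 3369772461636/75603025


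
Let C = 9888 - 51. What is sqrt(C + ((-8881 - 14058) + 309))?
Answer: I*sqrt(12793) ≈ 113.11*I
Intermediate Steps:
C = 9837
sqrt(C + ((-8881 - 14058) + 309)) = sqrt(9837 + ((-8881 - 14058) + 309)) = sqrt(9837 + (-22939 + 309)) = sqrt(9837 - 22630) = sqrt(-12793) = I*sqrt(12793)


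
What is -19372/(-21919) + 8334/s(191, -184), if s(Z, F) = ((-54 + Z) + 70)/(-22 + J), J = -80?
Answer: -89993384/21919 ≈ -4105.7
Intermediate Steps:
s(Z, F) = -8/51 - Z/102 (s(Z, F) = ((-54 + Z) + 70)/(-22 - 80) = (16 + Z)/(-102) = (16 + Z)*(-1/102) = -8/51 - Z/102)
-19372/(-21919) + 8334/s(191, -184) = -19372/(-21919) + 8334/(-8/51 - 1/102*191) = -19372*(-1/21919) + 8334/(-8/51 - 191/102) = 19372/21919 + 8334/(-69/34) = 19372/21919 + 8334*(-34/69) = 19372/21919 - 94452/23 = -89993384/21919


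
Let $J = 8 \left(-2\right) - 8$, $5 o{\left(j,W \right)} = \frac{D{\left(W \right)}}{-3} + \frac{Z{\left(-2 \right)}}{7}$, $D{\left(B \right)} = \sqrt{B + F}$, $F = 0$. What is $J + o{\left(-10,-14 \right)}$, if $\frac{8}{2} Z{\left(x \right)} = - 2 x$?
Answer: $- \frac{839}{35} - \frac{i \sqrt{14}}{15} \approx -23.971 - 0.24944 i$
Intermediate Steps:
$Z{\left(x \right)} = - \frac{x}{2}$ ($Z{\left(x \right)} = \frac{\left(-2\right) x}{4} = - \frac{x}{2}$)
$D{\left(B \right)} = \sqrt{B}$ ($D{\left(B \right)} = \sqrt{B + 0} = \sqrt{B}$)
$o{\left(j,W \right)} = \frac{1}{35} - \frac{\sqrt{W}}{15}$ ($o{\left(j,W \right)} = \frac{\frac{\sqrt{W}}{-3} + \frac{\left(- \frac{1}{2}\right) \left(-2\right)}{7}}{5} = \frac{\sqrt{W} \left(- \frac{1}{3}\right) + 1 \cdot \frac{1}{7}}{5} = \frac{- \frac{\sqrt{W}}{3} + \frac{1}{7}}{5} = \frac{\frac{1}{7} - \frac{\sqrt{W}}{3}}{5} = \frac{1}{35} - \frac{\sqrt{W}}{15}$)
$J = -24$ ($J = -16 - 8 = -24$)
$J + o{\left(-10,-14 \right)} = -24 + \left(\frac{1}{35} - \frac{\sqrt{-14}}{15}\right) = -24 + \left(\frac{1}{35} - \frac{i \sqrt{14}}{15}\right) = - \frac{839}{35} - \frac{i \sqrt{14}}{15}$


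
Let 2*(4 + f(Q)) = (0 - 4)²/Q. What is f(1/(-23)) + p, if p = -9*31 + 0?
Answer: -467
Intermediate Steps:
p = -279 (p = -279 + 0 = -279)
f(Q) = -4 + 8/Q (f(Q) = -4 + ((0 - 4)²/Q)/2 = -4 + ((-4)²/Q)/2 = -4 + (16/Q)/2 = -4 + 8/Q)
f(1/(-23)) + p = (-4 + 8/(1/(-23))) - 279 = (-4 + 8/(-1/23)) - 279 = (-4 + 8*(-23)) - 279 = (-4 - 184) - 279 = -188 - 279 = -467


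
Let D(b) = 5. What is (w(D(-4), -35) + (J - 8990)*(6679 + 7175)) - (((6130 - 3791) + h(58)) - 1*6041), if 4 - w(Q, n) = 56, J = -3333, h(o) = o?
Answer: -170719250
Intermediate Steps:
w(Q, n) = -52 (w(Q, n) = 4 - 1*56 = 4 - 56 = -52)
(w(D(-4), -35) + (J - 8990)*(6679 + 7175)) - (((6130 - 3791) + h(58)) - 1*6041) = (-52 + (-3333 - 8990)*(6679 + 7175)) - (((6130 - 3791) + 58) - 1*6041) = (-52 - 12323*13854) - ((2339 + 58) - 6041) = (-52 - 170722842) - (2397 - 6041) = -170722894 - 1*(-3644) = -170722894 + 3644 = -170719250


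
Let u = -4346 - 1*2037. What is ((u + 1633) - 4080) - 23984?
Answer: -32814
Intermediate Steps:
u = -6383 (u = -4346 - 2037 = -6383)
((u + 1633) - 4080) - 23984 = ((-6383 + 1633) - 4080) - 23984 = (-4750 - 4080) - 23984 = -8830 - 23984 = -32814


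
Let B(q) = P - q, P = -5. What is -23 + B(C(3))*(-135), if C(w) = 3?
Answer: 1057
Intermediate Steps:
B(q) = -5 - q
-23 + B(C(3))*(-135) = -23 + (-5 - 1*3)*(-135) = -23 + (-5 - 3)*(-135) = -23 - 8*(-135) = -23 + 1080 = 1057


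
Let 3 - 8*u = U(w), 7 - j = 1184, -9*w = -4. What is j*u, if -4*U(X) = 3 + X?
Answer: -163603/288 ≈ -568.07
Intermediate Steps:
w = 4/9 (w = -1/9*(-4) = 4/9 ≈ 0.44444)
j = -1177 (j = 7 - 1*1184 = 7 - 1184 = -1177)
U(X) = -3/4 - X/4 (U(X) = -(3 + X)/4 = -3/4 - X/4)
u = 139/288 (u = 3/8 - (-3/4 - 1/4*4/9)/8 = 3/8 - (-3/4 - 1/9)/8 = 3/8 - 1/8*(-31/36) = 3/8 + 31/288 = 139/288 ≈ 0.48264)
j*u = -1177*139/288 = -163603/288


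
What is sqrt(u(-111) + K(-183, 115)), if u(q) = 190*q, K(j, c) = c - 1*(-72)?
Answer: I*sqrt(20903) ≈ 144.58*I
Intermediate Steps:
K(j, c) = 72 + c (K(j, c) = c + 72 = 72 + c)
sqrt(u(-111) + K(-183, 115)) = sqrt(190*(-111) + (72 + 115)) = sqrt(-21090 + 187) = sqrt(-20903) = I*sqrt(20903)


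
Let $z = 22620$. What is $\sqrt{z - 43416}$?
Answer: $2 i \sqrt{5199} \approx 144.21 i$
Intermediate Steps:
$\sqrt{z - 43416} = \sqrt{22620 - 43416} = \sqrt{-20796} = 2 i \sqrt{5199}$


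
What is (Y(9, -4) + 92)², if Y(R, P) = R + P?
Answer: 9409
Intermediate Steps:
Y(R, P) = P + R
(Y(9, -4) + 92)² = ((-4 + 9) + 92)² = (5 + 92)² = 97² = 9409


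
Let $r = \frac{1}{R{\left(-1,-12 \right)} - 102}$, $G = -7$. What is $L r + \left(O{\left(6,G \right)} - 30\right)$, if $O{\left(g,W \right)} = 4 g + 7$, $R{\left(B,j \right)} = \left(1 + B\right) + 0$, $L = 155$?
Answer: $- \frac{53}{102} \approx -0.51961$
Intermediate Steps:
$R{\left(B,j \right)} = 1 + B$
$O{\left(g,W \right)} = 7 + 4 g$
$r = - \frac{1}{102}$ ($r = \frac{1}{\left(1 - 1\right) - 102} = \frac{1}{0 - 102} = \frac{1}{-102} = - \frac{1}{102} \approx -0.0098039$)
$L r + \left(O{\left(6,G \right)} - 30\right) = 155 \left(- \frac{1}{102}\right) + \left(\left(7 + 4 \cdot 6\right) - 30\right) = - \frac{155}{102} + \left(\left(7 + 24\right) - 30\right) = - \frac{155}{102} + \left(31 - 30\right) = - \frac{155}{102} + 1 = - \frac{53}{102}$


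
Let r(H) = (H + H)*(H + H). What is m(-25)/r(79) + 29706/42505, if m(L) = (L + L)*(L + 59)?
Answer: 167330521/265273705 ≈ 0.63078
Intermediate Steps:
r(H) = 4*H² (r(H) = (2*H)*(2*H) = 4*H²)
m(L) = 2*L*(59 + L) (m(L) = (2*L)*(59 + L) = 2*L*(59 + L))
m(-25)/r(79) + 29706/42505 = (2*(-25)*(59 - 25))/((4*79²)) + 29706/42505 = (2*(-25)*34)/((4*6241)) + 29706*(1/42505) = -1700/24964 + 29706/42505 = -1700*1/24964 + 29706/42505 = -425/6241 + 29706/42505 = 167330521/265273705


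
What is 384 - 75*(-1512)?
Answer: 113784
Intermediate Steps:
384 - 75*(-1512) = 384 + 113400 = 113784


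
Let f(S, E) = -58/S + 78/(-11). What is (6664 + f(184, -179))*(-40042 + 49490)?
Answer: 15911549226/253 ≈ 6.2892e+7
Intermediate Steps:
f(S, E) = -78/11 - 58/S (f(S, E) = -58/S + 78*(-1/11) = -58/S - 78/11 = -78/11 - 58/S)
(6664 + f(184, -179))*(-40042 + 49490) = (6664 + (-78/11 - 58/184))*(-40042 + 49490) = (6664 + (-78/11 - 58*1/184))*9448 = (6664 + (-78/11 - 29/92))*9448 = (6664 - 7495/1012)*9448 = (6736473/1012)*9448 = 15911549226/253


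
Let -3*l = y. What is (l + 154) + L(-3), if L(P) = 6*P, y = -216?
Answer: 208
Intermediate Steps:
l = 72 (l = -⅓*(-216) = 72)
(l + 154) + L(-3) = (72 + 154) + 6*(-3) = 226 - 18 = 208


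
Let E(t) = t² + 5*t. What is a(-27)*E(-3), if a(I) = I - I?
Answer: 0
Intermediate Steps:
a(I) = 0
a(-27)*E(-3) = 0*(-3*(5 - 3)) = 0*(-3*2) = 0*(-6) = 0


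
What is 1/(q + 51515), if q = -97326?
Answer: -1/45811 ≈ -2.1829e-5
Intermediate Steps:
1/(q + 51515) = 1/(-97326 + 51515) = 1/(-45811) = -1/45811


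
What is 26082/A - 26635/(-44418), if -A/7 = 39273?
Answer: 293511629/581476038 ≈ 0.50477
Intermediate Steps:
A = -274911 (A = -7*39273 = -274911)
26082/A - 26635/(-44418) = 26082/(-274911) - 26635/(-44418) = 26082*(-1/274911) - 26635*(-1/44418) = -1242/13091 + 26635/44418 = 293511629/581476038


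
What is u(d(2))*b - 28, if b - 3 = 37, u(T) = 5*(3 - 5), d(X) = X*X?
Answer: -428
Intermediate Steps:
d(X) = X²
u(T) = -10 (u(T) = 5*(-2) = -10)
b = 40 (b = 3 + 37 = 40)
u(d(2))*b - 28 = -10*40 - 28 = -400 - 28 = -428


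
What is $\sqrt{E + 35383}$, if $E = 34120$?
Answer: $\sqrt{69503} \approx 263.63$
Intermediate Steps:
$\sqrt{E + 35383} = \sqrt{34120 + 35383} = \sqrt{69503}$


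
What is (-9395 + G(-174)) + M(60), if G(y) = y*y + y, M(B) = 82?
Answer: 20789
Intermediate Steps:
G(y) = y + y² (G(y) = y² + y = y + y²)
(-9395 + G(-174)) + M(60) = (-9395 - 174*(1 - 174)) + 82 = (-9395 - 174*(-173)) + 82 = (-9395 + 30102) + 82 = 20707 + 82 = 20789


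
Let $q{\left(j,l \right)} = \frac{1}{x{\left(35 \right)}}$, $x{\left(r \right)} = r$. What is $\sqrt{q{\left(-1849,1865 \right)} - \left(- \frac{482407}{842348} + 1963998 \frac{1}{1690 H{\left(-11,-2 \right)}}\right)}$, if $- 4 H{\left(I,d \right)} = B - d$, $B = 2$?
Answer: $\frac{\sqrt{252660976390314205}}{14741090} \approx 34.099$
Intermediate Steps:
$q{\left(j,l \right)} = \frac{1}{35}$
$H{\left(I,d \right)} = - \frac{1}{2} + \frac{d}{4}$ ($H{\left(I,d \right)} = - \frac{2 - d}{4} = - \frac{1}{2} + \frac{d}{4}$)
$\sqrt{q{\left(-1849,1865 \right)} - \left(- \frac{482407}{842348} + 1963998 \frac{1}{1690 H{\left(-11,-2 \right)}}\right)} = \sqrt{\frac{1}{35} - \left(- \frac{482407}{842348} + 1963998 \frac{1}{1690 \left(- \frac{1}{2} + \frac{1}{4} \left(-2\right)\right)}\right)} = \sqrt{\frac{1}{35} - \left(- \frac{482407}{842348} + \frac{1963998}{- 65 \left(- \frac{1}{2} - \frac{1}{2}\right) \left(-26\right)}\right)} = \sqrt{\frac{1}{35} - \left(- \frac{482407}{842348} + \frac{1963998}{\left(-65\right) \left(-1\right) \left(-26\right)}\right)} = \sqrt{\frac{1}{35} - \left(- \frac{482407}{842348} + \frac{1963998}{65 \left(-26\right)}\right)} = \sqrt{\frac{1}{35} - \left(- \frac{482407}{842348} + \frac{1963998}{-1690}\right)} = \sqrt{\frac{1}{35} + \left(\left(-1963998\right) \left(- \frac{1}{1690}\right) + \frac{482407}{842348}\right)} = \sqrt{\frac{1}{35} + \left(\frac{981999}{845} + \frac{482407}{842348}\right)} = \sqrt{\frac{1}{35} + \frac{63660963659}{54752620}} = \sqrt{\frac{445637696137}{383268340}} = \frac{\sqrt{252660976390314205}}{14741090}$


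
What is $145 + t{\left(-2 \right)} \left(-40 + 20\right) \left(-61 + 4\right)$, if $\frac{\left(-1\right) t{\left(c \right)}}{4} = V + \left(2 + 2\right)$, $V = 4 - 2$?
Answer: $-27215$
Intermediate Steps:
$V = 2$ ($V = 4 - 2 = 2$)
$t{\left(c \right)} = -24$ ($t{\left(c \right)} = - 4 \left(2 + \left(2 + 2\right)\right) = - 4 \left(2 + 4\right) = \left(-4\right) 6 = -24$)
$145 + t{\left(-2 \right)} \left(-40 + 20\right) \left(-61 + 4\right) = 145 - 24 \left(-40 + 20\right) \left(-61 + 4\right) = 145 - 24 \left(\left(-20\right) \left(-57\right)\right) = 145 - 27360 = -27215$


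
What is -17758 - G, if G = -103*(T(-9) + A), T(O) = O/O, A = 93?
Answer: -8076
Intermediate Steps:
T(O) = 1
G = -9682 (G = -103*(1 + 93) = -103*94 = -9682)
-17758 - G = -17758 - 1*(-9682) = -17758 + 9682 = -8076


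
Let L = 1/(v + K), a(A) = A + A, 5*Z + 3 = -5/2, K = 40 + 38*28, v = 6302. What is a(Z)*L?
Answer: -11/37030 ≈ -0.00029706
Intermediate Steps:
K = 1104 (K = 40 + 1064 = 1104)
Z = -11/10 (Z = -⅗ + (-5/2)/5 = -⅗ + (-5*½)/5 = -⅗ + (⅕)*(-5/2) = -⅗ - ½ = -11/10 ≈ -1.1000)
a(A) = 2*A
L = 1/7406 (L = 1/(6302 + 1104) = 1/7406 ≈ 0.00013503)
a(Z)*L = (2*(-11/10))*(1/7406) = -11/5*1/7406 = -11/37030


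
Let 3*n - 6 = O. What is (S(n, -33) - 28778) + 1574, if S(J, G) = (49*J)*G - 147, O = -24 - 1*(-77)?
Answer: -59152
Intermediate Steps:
O = 53 (O = -24 + 77 = 53)
n = 59/3 (n = 2 + (1/3)*53 = 2 + 53/3 = 59/3 ≈ 19.667)
S(J, G) = -147 + 49*G*J (S(J, G) = 49*G*J - 147 = -147 + 49*G*J)
(S(n, -33) - 28778) + 1574 = ((-147 + 49*(-33)*(59/3)) - 28778) + 1574 = ((-147 - 31801) - 28778) + 1574 = (-31948 - 28778) + 1574 = -60726 + 1574 = -59152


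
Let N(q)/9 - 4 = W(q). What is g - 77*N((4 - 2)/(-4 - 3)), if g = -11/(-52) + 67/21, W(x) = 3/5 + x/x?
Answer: -21170593/5460 ≈ -3877.4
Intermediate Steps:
W(x) = 8/5 (W(x) = 3*(⅕) + 1 = ⅗ + 1 = 8/5)
N(q) = 252/5 (N(q) = 36 + 9*(8/5) = 36 + 72/5 = 252/5)
g = 3715/1092 (g = -11*(-1/52) + 67*(1/21) = 11/52 + 67/21 = 3715/1092 ≈ 3.4020)
g - 77*N((4 - 2)/(-4 - 3)) = 3715/1092 - 77*252/5 = 3715/1092 - 19404/5 = -21170593/5460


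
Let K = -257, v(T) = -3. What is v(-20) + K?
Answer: -260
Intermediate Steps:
v(-20) + K = -3 - 257 = -260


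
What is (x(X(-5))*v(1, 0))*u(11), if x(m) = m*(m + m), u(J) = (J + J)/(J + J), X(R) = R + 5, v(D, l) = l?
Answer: 0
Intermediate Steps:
X(R) = 5 + R
u(J) = 1 (u(J) = (2*J)/((2*J)) = (2*J)*(1/(2*J)) = 1)
x(m) = 2*m**2 (x(m) = m*(2*m) = 2*m**2)
(x(X(-5))*v(1, 0))*u(11) = ((2*(5 - 5)**2)*0)*1 = ((2*0**2)*0)*1 = ((2*0)*0)*1 = (0*0)*1 = 0*1 = 0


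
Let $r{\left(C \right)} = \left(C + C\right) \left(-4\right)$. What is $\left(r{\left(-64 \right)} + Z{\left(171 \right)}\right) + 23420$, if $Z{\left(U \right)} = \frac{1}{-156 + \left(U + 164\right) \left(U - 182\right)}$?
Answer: $\frac{91922811}{3841} \approx 23932.0$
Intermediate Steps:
$Z{\left(U \right)} = \frac{1}{-156 + \left(-182 + U\right) \left(164 + U\right)}$ ($Z{\left(U \right)} = \frac{1}{-156 + \left(164 + U\right) \left(-182 + U\right)} = \frac{1}{-156 + \left(-182 + U\right) \left(164 + U\right)}$)
$r{\left(C \right)} = - 8 C$ ($r{\left(C \right)} = 2 C \left(-4\right) = - 8 C$)
$\left(r{\left(-64 \right)} + Z{\left(171 \right)}\right) + 23420 = \left(\left(-8\right) \left(-64\right) + \frac{1}{-30004 + 171^{2} - 3078}\right) + 23420 = \left(512 + \frac{1}{-30004 + 29241 - 3078}\right) + 23420 = \left(512 + \frac{1}{-3841}\right) + 23420 = \left(512 - \frac{1}{3841}\right) + 23420 = \frac{1966591}{3841} + 23420 = \frac{91922811}{3841}$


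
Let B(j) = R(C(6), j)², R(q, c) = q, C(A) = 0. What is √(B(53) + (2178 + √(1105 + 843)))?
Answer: √(2178 + 2*√487) ≈ 47.140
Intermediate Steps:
B(j) = 0 (B(j) = 0² = 0)
√(B(53) + (2178 + √(1105 + 843))) = √(0 + (2178 + √(1105 + 843))) = √(0 + (2178 + √1948)) = √(0 + (2178 + 2*√487)) = √(2178 + 2*√487)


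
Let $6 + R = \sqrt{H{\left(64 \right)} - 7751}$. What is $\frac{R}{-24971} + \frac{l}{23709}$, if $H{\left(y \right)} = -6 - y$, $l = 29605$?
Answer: $\frac{739408709}{592037439} - \frac{3 i \sqrt{869}}{24971} \approx 1.2489 - 0.0035416 i$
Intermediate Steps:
$R = -6 + 3 i \sqrt{869}$ ($R = -6 + \sqrt{\left(-6 - 64\right) - 7751} = -6 + \sqrt{-70 - 7751} = -6 + \sqrt{-7821} = -6 + 3 i \sqrt{869} \approx -6.0 + 88.436 i$)
$\frac{R}{-24971} + \frac{l}{23709} = \frac{-6 + 3 i \sqrt{869}}{-24971} + \frac{29605}{23709} = \left(-6 + 3 i \sqrt{869}\right) \left(- \frac{1}{24971}\right) + 29605 \cdot \frac{1}{23709} = \left(\frac{6}{24971} - \frac{3 i \sqrt{869}}{24971}\right) + \frac{29605}{23709} = \frac{739408709}{592037439} - \frac{3 i \sqrt{869}}{24971}$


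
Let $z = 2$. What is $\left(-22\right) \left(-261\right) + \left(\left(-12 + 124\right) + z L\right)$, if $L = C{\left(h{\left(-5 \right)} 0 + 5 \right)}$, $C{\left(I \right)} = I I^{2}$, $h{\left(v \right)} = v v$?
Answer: $6104$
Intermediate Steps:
$h{\left(v \right)} = v^{2}$
$C{\left(I \right)} = I^{3}$
$L = 125$ ($L = \left(\left(-5\right)^{2} \cdot 0 + 5\right)^{3} = \left(25 \cdot 0 + 5\right)^{3} = \left(0 + 5\right)^{3} = 5^{3} = 125$)
$\left(-22\right) \left(-261\right) + \left(\left(-12 + 124\right) + z L\right) = \left(-22\right) \left(-261\right) + \left(\left(-12 + 124\right) + 2 \cdot 125\right) = 5742 + \left(112 + 250\right) = 5742 + 362 = 6104$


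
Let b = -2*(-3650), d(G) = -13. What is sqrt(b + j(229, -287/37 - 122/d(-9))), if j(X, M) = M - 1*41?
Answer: sqrt(1679826122)/481 ≈ 85.209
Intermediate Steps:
j(X, M) = -41 + M (j(X, M) = M - 41 = -41 + M)
b = 7300
sqrt(b + j(229, -287/37 - 122/d(-9))) = sqrt(7300 + (-41 + (-287/37 - 122/(-13)))) = sqrt(7300 + (-41 + (-287*1/37 - 122*(-1/13)))) = sqrt(7300 + (-41 + (-287/37 + 122/13))) = sqrt(7300 + (-41 + 783/481)) = sqrt(7300 - 18938/481) = sqrt(3492362/481) = sqrt(1679826122)/481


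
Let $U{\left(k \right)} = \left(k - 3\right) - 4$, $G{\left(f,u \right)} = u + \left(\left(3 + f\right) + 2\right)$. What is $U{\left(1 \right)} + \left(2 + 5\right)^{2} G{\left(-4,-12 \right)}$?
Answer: $-545$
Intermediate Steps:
$G{\left(f,u \right)} = 5 + f + u$ ($G{\left(f,u \right)} = u + \left(5 + f\right) = 5 + f + u$)
$U{\left(k \right)} = -7 + k$ ($U{\left(k \right)} = \left(-3 + k\right) - 4 = -7 + k$)
$U{\left(1 \right)} + \left(2 + 5\right)^{2} G{\left(-4,-12 \right)} = \left(-7 + 1\right) + \left(2 + 5\right)^{2} \left(5 - 4 - 12\right) = -6 + 7^{2} \left(-11\right) = -6 + 49 \left(-11\right) = -6 - 539 = -545$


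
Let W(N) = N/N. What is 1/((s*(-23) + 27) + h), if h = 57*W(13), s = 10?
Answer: -1/146 ≈ -0.0068493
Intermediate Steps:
W(N) = 1
h = 57 (h = 57*1 = 57)
1/((s*(-23) + 27) + h) = 1/((10*(-23) + 27) + 57) = 1/((-230 + 27) + 57) = 1/(-203 + 57) = 1/(-146) = -1/146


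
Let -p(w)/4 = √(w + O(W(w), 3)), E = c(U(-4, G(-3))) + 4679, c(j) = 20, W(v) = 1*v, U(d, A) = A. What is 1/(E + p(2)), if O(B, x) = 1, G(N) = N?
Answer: 4699/22080553 + 4*√3/22080553 ≈ 0.00021313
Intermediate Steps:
W(v) = v
E = 4699 (E = 20 + 4679 = 4699)
p(w) = -4*√(1 + w) (p(w) = -4*√(w + 1) = -4*√(1 + w))
1/(E + p(2)) = 1/(4699 - 4*√(1 + 2)) = 1/(4699 - 4*√3)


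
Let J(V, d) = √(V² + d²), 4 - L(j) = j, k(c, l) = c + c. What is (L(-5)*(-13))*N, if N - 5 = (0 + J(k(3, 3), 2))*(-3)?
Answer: -585 + 702*√10 ≈ 1634.9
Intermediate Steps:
k(c, l) = 2*c
L(j) = 4 - j
N = 5 - 6*√10 (N = 5 + (0 + √((2*3)² + 2²))*(-3) = 5 + (0 + √(6² + 4))*(-3) = 5 + (0 + √(36 + 4))*(-3) = 5 + (0 + √40)*(-3) = 5 + (0 + 2*√10)*(-3) = 5 + (2*√10)*(-3) = 5 - 6*√10 ≈ -13.974)
(L(-5)*(-13))*N = ((4 - 1*(-5))*(-13))*(5 - 6*√10) = ((4 + 5)*(-13))*(5 - 6*√10) = (9*(-13))*(5 - 6*√10) = -117*(5 - 6*√10) = -585 + 702*√10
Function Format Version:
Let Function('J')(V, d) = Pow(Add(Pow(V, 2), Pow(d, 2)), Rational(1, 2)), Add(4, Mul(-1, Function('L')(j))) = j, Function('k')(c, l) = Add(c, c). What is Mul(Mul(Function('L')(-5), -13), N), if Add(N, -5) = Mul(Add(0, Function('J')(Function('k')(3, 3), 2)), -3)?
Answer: Add(-585, Mul(702, Pow(10, Rational(1, 2)))) ≈ 1634.9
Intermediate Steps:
Function('k')(c, l) = Mul(2, c)
Function('L')(j) = Add(4, Mul(-1, j))
N = Add(5, Mul(-6, Pow(10, Rational(1, 2)))) (N = Add(5, Mul(Add(0, Pow(Add(Pow(Mul(2, 3), 2), Pow(2, 2)), Rational(1, 2))), -3)) = Add(5, Mul(Add(0, Pow(Add(Pow(6, 2), 4), Rational(1, 2))), -3)) = Add(5, Mul(Add(0, Pow(Add(36, 4), Rational(1, 2))), -3)) = Add(5, Mul(Add(0, Pow(40, Rational(1, 2))), -3)) = Add(5, Mul(Add(0, Mul(2, Pow(10, Rational(1, 2)))), -3)) = Add(5, Mul(Mul(2, Pow(10, Rational(1, 2))), -3)) = Add(5, Mul(-6, Pow(10, Rational(1, 2)))) ≈ -13.974)
Mul(Mul(Function('L')(-5), -13), N) = Mul(Mul(Add(4, Mul(-1, -5)), -13), Add(5, Mul(-6, Pow(10, Rational(1, 2))))) = Mul(Mul(Add(4, 5), -13), Add(5, Mul(-6, Pow(10, Rational(1, 2))))) = Mul(Mul(9, -13), Add(5, Mul(-6, Pow(10, Rational(1, 2))))) = Mul(-117, Add(5, Mul(-6, Pow(10, Rational(1, 2))))) = Add(-585, Mul(702, Pow(10, Rational(1, 2))))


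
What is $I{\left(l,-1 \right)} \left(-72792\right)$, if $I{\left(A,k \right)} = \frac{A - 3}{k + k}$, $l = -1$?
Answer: $-145584$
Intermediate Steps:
$I{\left(A,k \right)} = \frac{-3 + A}{2 k}$
$I{\left(l,-1 \right)} \left(-72792\right) = \frac{-3 - 1}{2 \left(-1\right)} \left(-72792\right) = \frac{1}{2} \left(-1\right) \left(-4\right) \left(-72792\right) = 2 \left(-72792\right) = -145584$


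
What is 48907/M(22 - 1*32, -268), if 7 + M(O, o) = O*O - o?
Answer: 48907/361 ≈ 135.48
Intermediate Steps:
M(O, o) = -7 + O² - o (M(O, o) = -7 + (O*O - o) = -7 + (O² - o) = -7 + O² - o)
48907/M(22 - 1*32, -268) = 48907/(-7 + (22 - 1*32)² - 1*(-268)) = 48907/(-7 + (22 - 32)² + 268) = 48907/(-7 + (-10)² + 268) = 48907/(-7 + 100 + 268) = 48907/361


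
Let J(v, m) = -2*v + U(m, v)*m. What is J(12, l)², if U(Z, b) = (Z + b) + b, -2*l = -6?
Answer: 3249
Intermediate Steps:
l = 3 (l = -½*(-6) = 3)
U(Z, b) = Z + 2*b
J(v, m) = -2*v + m*(m + 2*v) (J(v, m) = -2*v + (m + 2*v)*m = -2*v + m*(m + 2*v))
J(12, l)² = (-2*12 + 3*(3 + 2*12))² = (-24 + 3*(3 + 24))² = (-24 + 3*27)² = (-24 + 81)² = 57² = 3249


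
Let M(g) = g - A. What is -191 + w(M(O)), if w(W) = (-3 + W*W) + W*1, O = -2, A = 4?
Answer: -164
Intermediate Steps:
M(g) = -4 + g (M(g) = g - 1*4 = g - 4 = -4 + g)
w(W) = -3 + W + W² (w(W) = (-3 + W²) + W = -3 + W + W²)
-191 + w(M(O)) = -191 + (-3 + (-4 - 2) + (-4 - 2)²) = -191 + (-3 - 6 + (-6)²) = -191 + (-3 - 6 + 36) = -191 + 27 = -164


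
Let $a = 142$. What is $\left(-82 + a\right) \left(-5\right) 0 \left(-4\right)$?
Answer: $0$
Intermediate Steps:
$\left(-82 + a\right) \left(-5\right) 0 \left(-4\right) = \left(-82 + 142\right) \left(-5\right) 0 \left(-4\right) = 60 \cdot 0 \left(-4\right) = 60 \cdot 0 = 0$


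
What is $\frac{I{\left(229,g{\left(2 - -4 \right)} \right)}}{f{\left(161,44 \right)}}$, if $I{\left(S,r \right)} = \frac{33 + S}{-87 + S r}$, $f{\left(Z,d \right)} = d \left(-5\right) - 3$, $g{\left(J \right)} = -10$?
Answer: $\frac{262}{530071} \approx 0.00049427$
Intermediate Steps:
$f{\left(Z,d \right)} = -3 - 5 d$ ($f{\left(Z,d \right)} = - 5 d - 3 = -3 - 5 d$)
$I{\left(S,r \right)} = \frac{33 + S}{-87 + S r}$
$\frac{I{\left(229,g{\left(2 - -4 \right)} \right)}}{f{\left(161,44 \right)}} = \frac{\frac{1}{-87 + 229 \left(-10\right)} \left(33 + 229\right)}{-3 - 220} = \frac{\frac{1}{-87 - 2290} \cdot 262}{-3 - 220} = \frac{\frac{1}{-2377} \cdot 262}{-223} = \left(- \frac{1}{2377}\right) 262 \left(- \frac{1}{223}\right) = \left(- \frac{262}{2377}\right) \left(- \frac{1}{223}\right) = \frac{262}{530071}$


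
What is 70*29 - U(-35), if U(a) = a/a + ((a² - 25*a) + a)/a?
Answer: 2088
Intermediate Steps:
U(a) = 1 + (a² - 24*a)/a
70*29 - U(-35) = 70*29 - (-23 - 35) = 2030 - 1*(-58) = 2030 + 58 = 2088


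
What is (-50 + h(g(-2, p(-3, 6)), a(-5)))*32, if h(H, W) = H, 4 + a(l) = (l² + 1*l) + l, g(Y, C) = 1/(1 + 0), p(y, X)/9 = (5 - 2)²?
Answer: -1568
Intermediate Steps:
p(y, X) = 81 (p(y, X) = 9*(5 - 2)² = 9*3² = 9*9 = 81)
g(Y, C) = 1 (g(Y, C) = 1/1 = 1)
a(l) = -4 + l² + 2*l (a(l) = -4 + ((l² + 1*l) + l) = -4 + ((l² + l) + l) = -4 + ((l + l²) + l) = -4 + (l² + 2*l) = -4 + l² + 2*l)
(-50 + h(g(-2, p(-3, 6)), a(-5)))*32 = (-50 + 1)*32 = -49*32 = -1568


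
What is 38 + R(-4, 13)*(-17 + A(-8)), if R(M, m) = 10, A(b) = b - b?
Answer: -132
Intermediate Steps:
A(b) = 0
38 + R(-4, 13)*(-17 + A(-8)) = 38 + 10*(-17 + 0) = 38 + 10*(-17) = 38 - 170 = -132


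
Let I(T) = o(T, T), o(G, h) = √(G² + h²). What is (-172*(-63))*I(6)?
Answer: 65016*√2 ≈ 91947.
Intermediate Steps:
I(T) = √2*√(T²) (I(T) = √(T² + T²) = √(2*T²) = √2*√(T²))
(-172*(-63))*I(6) = (-172*(-63))*(√2*√(6²)) = 10836*(√2*√36) = 10836*(√2*6) = 10836*(6*√2) = 65016*√2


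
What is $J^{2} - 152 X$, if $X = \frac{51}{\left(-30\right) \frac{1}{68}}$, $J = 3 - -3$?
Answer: $\frac{88036}{5} \approx 17607.0$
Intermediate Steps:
$J = 6$ ($J = 3 + 3 = 6$)
$X = - \frac{578}{5}$ ($X = \frac{51}{\left(-30\right) \frac{1}{68}} = \frac{51}{- \frac{15}{34}} = 51 \left(- \frac{34}{15}\right) = - \frac{578}{5} \approx -115.6$)
$J^{2} - 152 X = 6^{2} - - \frac{87856}{5} = 36 + \frac{87856}{5} = \frac{88036}{5}$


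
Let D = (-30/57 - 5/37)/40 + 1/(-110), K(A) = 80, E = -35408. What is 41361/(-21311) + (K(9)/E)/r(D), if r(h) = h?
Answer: -692613723211/373847173261 ≈ -1.8527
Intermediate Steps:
D = -7927/309320 (D = (-30*1/57 - 5*1/37)*(1/40) + 1*(-1/110) = (-10/19 - 5/37)*(1/40) - 1/110 = -465/703*1/40 - 1/110 = -93/5624 - 1/110 = -7927/309320 ≈ -0.025627)
41361/(-21311) + (K(9)/E)/r(D) = 41361/(-21311) + (80/(-35408))/(-7927/309320) = 41361*(-1/21311) + (80*(-1/35408))*(-309320/7927) = -41361/21311 - 5/2213*(-309320/7927) = -41361/21311 + 1546600/17542451 = -692613723211/373847173261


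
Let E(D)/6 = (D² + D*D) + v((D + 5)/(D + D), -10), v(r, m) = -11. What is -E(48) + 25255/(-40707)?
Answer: -1122805729/40707 ≈ -27583.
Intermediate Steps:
E(D) = -66 + 12*D² (E(D) = 6*((D² + D*D) - 11) = 6*((D² + D²) - 11) = 6*(2*D² - 11) = 6*(-11 + 2*D²) = -66 + 12*D²)
-E(48) + 25255/(-40707) = -(-66 + 12*48²) + 25255/(-40707) = -(-66 + 12*2304) + 25255*(-1/40707) = -(-66 + 27648) - 25255/40707 = -1*27582 - 25255/40707 = -27582 - 25255/40707 = -1122805729/40707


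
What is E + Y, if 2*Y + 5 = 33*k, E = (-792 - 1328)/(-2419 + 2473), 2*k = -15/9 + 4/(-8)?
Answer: -12881/216 ≈ -59.634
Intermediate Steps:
k = -13/12 (k = (-15/9 + 4/(-8))/2 = (-15*1/9 + 4*(-1/8))/2 = (-5/3 - 1/2)/2 = (1/2)*(-13/6) = -13/12 ≈ -1.0833)
E = -1060/27 (E = -2120/54 = -2120*1/54 = -1060/27 ≈ -39.259)
Y = -163/8 (Y = -5/2 + (33*(-13/12))/2 = -5/2 + (1/2)*(-143/4) = -5/2 - 143/8 = -163/8 ≈ -20.375)
E + Y = -1060/27 - 163/8 = -12881/216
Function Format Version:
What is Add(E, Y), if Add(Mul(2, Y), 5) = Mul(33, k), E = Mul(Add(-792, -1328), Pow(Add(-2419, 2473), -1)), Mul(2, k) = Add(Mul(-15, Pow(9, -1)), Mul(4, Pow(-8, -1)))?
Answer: Rational(-12881, 216) ≈ -59.634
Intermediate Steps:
k = Rational(-13, 12) (k = Mul(Rational(1, 2), Add(Mul(-15, Pow(9, -1)), Mul(4, Pow(-8, -1)))) = Mul(Rational(1, 2), Add(Mul(-15, Rational(1, 9)), Mul(4, Rational(-1, 8)))) = Mul(Rational(1, 2), Add(Rational(-5, 3), Rational(-1, 2))) = Mul(Rational(1, 2), Rational(-13, 6)) = Rational(-13, 12) ≈ -1.0833)
E = Rational(-1060, 27) (E = Mul(-2120, Pow(54, -1)) = Mul(-2120, Rational(1, 54)) = Rational(-1060, 27) ≈ -39.259)
Y = Rational(-163, 8) (Y = Add(Rational(-5, 2), Mul(Rational(1, 2), Mul(33, Rational(-13, 12)))) = Add(Rational(-5, 2), Mul(Rational(1, 2), Rational(-143, 4))) = Add(Rational(-5, 2), Rational(-143, 8)) = Rational(-163, 8) ≈ -20.375)
Add(E, Y) = Add(Rational(-1060, 27), Rational(-163, 8)) = Rational(-12881, 216)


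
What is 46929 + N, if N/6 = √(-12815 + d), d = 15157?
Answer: 46929 + 6*√2342 ≈ 47219.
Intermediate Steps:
N = 6*√2342 (N = 6*√(-12815 + 15157) = 6*√2342 ≈ 290.37)
46929 + N = 46929 + 6*√2342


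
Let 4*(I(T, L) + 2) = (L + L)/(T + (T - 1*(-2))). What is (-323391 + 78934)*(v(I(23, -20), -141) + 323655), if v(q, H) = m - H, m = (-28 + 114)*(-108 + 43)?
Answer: -77787684142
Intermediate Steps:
m = -5590 (m = 86*(-65) = -5590)
I(T, L) = -2 + L/(2*(2 + 2*T)) (I(T, L) = -2 + ((L + L)/(T + (T - 1*(-2))))/4 = -2 + ((2*L)/(T + (T + 2)))/4 = -2 + ((2*L)/(T + (2 + T)))/4 = -2 + ((2*L)/(2 + 2*T))/4 = -2 + (2*L/(2 + 2*T))/4 = -2 + L/(2*(2 + 2*T)))
v(q, H) = -5590 - H
(-323391 + 78934)*(v(I(23, -20), -141) + 323655) = (-323391 + 78934)*((-5590 - 1*(-141)) + 323655) = -244457*((-5590 + 141) + 323655) = -244457*(-5449 + 323655) = -244457*318206 = -77787684142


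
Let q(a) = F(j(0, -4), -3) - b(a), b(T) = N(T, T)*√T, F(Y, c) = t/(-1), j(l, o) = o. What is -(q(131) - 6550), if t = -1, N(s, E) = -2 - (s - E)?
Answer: 6549 - 2*√131 ≈ 6526.1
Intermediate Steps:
N(s, E) = -2 + E - s (N(s, E) = -2 + (E - s) = -2 + E - s)
F(Y, c) = 1 (F(Y, c) = -1/(-1) = -1*(-1) = 1)
b(T) = -2*√T (b(T) = (-2 + T - T)*√T = -2*√T)
q(a) = 1 + 2*√a (q(a) = 1 - (-2)*√a = 1 + 2*√a)
-(q(131) - 6550) = -((1 + 2*√131) - 6550) = -(-6549 + 2*√131) = 6549 - 2*√131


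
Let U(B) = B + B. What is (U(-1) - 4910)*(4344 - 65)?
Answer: -21018448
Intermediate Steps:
U(B) = 2*B
(U(-1) - 4910)*(4344 - 65) = (2*(-1) - 4910)*(4344 - 65) = (-2 - 4910)*4279 = -4912*4279 = -21018448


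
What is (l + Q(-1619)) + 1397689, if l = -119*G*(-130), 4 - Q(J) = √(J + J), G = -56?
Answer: 531373 - I*√3238 ≈ 5.3137e+5 - 56.903*I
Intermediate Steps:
Q(J) = 4 - √2*√J (Q(J) = 4 - √(J + J) = 4 - √(2*J) = 4 - √2*√J)
l = -866320 (l = -119*(-56)*(-130) = 6664*(-130) = -866320)
(l + Q(-1619)) + 1397689 = (-866320 + (4 - √2*√(-1619))) + 1397689 = (-866320 + (4 - √2*I*√1619)) + 1397689 = (-866320 + (4 - I*√3238)) + 1397689 = (-866316 - I*√3238) + 1397689 = 531373 - I*√3238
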